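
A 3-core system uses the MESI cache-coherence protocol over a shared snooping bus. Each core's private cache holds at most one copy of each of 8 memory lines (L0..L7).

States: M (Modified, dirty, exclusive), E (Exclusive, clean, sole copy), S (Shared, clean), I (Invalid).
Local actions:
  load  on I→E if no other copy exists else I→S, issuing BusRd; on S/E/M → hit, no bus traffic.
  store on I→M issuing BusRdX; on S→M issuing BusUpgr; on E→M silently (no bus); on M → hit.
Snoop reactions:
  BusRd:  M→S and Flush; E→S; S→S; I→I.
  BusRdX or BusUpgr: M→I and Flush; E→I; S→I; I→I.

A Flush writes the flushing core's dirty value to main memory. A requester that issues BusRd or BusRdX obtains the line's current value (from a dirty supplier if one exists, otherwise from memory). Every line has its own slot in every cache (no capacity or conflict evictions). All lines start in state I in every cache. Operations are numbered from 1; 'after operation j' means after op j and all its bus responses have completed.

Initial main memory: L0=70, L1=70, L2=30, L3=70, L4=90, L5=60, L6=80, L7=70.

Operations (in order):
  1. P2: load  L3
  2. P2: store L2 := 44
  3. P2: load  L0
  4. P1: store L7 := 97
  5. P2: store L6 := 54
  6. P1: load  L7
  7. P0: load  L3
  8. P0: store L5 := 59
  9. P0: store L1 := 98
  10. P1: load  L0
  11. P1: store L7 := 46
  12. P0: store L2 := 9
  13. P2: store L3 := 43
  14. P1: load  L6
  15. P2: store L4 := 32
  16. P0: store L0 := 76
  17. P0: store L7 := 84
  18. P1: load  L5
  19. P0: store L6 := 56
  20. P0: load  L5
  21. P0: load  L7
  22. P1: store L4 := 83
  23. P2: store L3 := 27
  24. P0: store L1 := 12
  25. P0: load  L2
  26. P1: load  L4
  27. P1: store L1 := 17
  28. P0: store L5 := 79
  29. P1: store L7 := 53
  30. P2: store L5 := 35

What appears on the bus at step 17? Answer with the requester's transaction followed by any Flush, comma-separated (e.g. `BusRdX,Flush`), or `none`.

1. P2: load  L3  bus=[BusRd]  L3: P0=I P1=I P2=E  mem[L3]=70
2. P2: store L2 := 44  bus=[BusRdX]  L2: P0=I P1=I P2=M  mem[L2]=30
3. P2: load  L0  bus=[BusRd]  L0: P0=I P1=I P2=E  mem[L0]=70
4. P1: store L7 := 97  bus=[BusRdX]  L7: P0=I P1=M P2=I  mem[L7]=70
5. P2: store L6 := 54  bus=[BusRdX]  L6: P0=I P1=I P2=M  mem[L6]=80
6. P1: load  L7  bus=[-]  L7: P0=I P1=M P2=I  mem[L7]=70
7. P0: load  L3  bus=[BusRd]  L3: P0=S P1=I P2=S  mem[L3]=70
8. P0: store L5 := 59  bus=[BusRdX]  L5: P0=M P1=I P2=I  mem[L5]=60
9. P0: store L1 := 98  bus=[BusRdX]  L1: P0=M P1=I P2=I  mem[L1]=70
10. P1: load  L0  bus=[BusRd]  L0: P0=I P1=S P2=S  mem[L0]=70
11. P1: store L7 := 46  bus=[-]  L7: P0=I P1=M P2=I  mem[L7]=70
12. P0: store L2 := 9  bus=[BusRdX,Flush]  L2: P0=M P1=I P2=I  mem[L2]=44
13. P2: store L3 := 43  bus=[BusUpgr]  L3: P0=I P1=I P2=M  mem[L3]=70
14. P1: load  L6  bus=[BusRd,Flush]  L6: P0=I P1=S P2=S  mem[L6]=54
15. P2: store L4 := 32  bus=[BusRdX]  L4: P0=I P1=I P2=M  mem[L4]=90
16. P0: store L0 := 76  bus=[BusRdX]  L0: P0=M P1=I P2=I  mem[L0]=70
17. P0: store L7 := 84  bus=[BusRdX,Flush]  L7: P0=M P1=I P2=I  mem[L7]=46
18. P1: load  L5  bus=[BusRd,Flush]  L5: P0=S P1=S P2=I  mem[L5]=59
19. P0: store L6 := 56  bus=[BusRdX]  L6: P0=M P1=I P2=I  mem[L6]=54
20. P0: load  L5  bus=[-]  L5: P0=S P1=S P2=I  mem[L5]=59
21. P0: load  L7  bus=[-]  L7: P0=M P1=I P2=I  mem[L7]=46
22. P1: store L4 := 83  bus=[BusRdX,Flush]  L4: P0=I P1=M P2=I  mem[L4]=32
23. P2: store L3 := 27  bus=[-]  L3: P0=I P1=I P2=M  mem[L3]=70
24. P0: store L1 := 12  bus=[-]  L1: P0=M P1=I P2=I  mem[L1]=70
25. P0: load  L2  bus=[-]  L2: P0=M P1=I P2=I  mem[L2]=44
26. P1: load  L4  bus=[-]  L4: P0=I P1=M P2=I  mem[L4]=32
27. P1: store L1 := 17  bus=[BusRdX,Flush]  L1: P0=I P1=M P2=I  mem[L1]=12
28. P0: store L5 := 79  bus=[BusUpgr]  L5: P0=M P1=I P2=I  mem[L5]=59
29. P1: store L7 := 53  bus=[BusRdX,Flush]  L7: P0=I P1=M P2=I  mem[L7]=84
30. P2: store L5 := 35  bus=[BusRdX,Flush]  L5: P0=I P1=I P2=M  mem[L5]=79

bus = BusRdX,Flush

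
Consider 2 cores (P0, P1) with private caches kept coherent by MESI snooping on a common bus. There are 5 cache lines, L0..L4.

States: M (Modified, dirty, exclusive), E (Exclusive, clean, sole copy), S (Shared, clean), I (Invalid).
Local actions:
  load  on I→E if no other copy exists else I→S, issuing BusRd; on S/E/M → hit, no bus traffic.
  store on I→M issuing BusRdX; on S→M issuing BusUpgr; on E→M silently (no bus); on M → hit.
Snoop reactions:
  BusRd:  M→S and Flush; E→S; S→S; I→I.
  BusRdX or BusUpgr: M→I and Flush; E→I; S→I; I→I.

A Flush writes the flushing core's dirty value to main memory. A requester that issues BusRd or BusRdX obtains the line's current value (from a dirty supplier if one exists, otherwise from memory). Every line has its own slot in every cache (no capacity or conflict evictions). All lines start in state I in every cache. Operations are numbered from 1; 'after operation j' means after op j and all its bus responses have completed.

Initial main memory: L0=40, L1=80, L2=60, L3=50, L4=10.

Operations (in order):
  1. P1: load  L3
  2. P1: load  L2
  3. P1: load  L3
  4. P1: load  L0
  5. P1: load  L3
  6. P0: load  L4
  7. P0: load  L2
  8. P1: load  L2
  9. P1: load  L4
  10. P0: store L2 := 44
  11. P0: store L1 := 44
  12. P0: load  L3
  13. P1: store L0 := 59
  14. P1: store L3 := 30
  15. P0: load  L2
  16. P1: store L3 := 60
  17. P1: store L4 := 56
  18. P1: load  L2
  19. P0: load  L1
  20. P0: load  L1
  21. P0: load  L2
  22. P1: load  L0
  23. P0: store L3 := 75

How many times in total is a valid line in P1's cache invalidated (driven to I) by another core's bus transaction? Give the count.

  op1 P1: load  L3 → I/E on L3; bus BusRd; mem=50
  op2 P1: load  L2 → I/E on L2; bus BusRd; mem=60
  op3 P1: load  L3 → I/E on L3; bus (none); mem=50
  op4 P1: load  L0 → I/E on L0; bus BusRd; mem=40
  op5 P1: load  L3 → I/E on L3; bus (none); mem=50
  op6 P0: load  L4 → E/I on L4; bus BusRd; mem=10
  op7 P0: load  L2 → S/S on L2; bus BusRd; mem=60
  op8 P1: load  L2 → S/S on L2; bus (none); mem=60
  op9 P1: load  L4 → S/S on L4; bus BusRd; mem=10
  op10 P0: store L2 := 44 → M/I on L2; bus BusUpgr; mem=60
  op11 P0: store L1 := 44 → M/I on L1; bus BusRdX; mem=80
  op12 P0: load  L3 → S/S on L3; bus BusRd; mem=50
  op13 P1: store L0 := 59 → I/M on L0; bus (none); mem=40
  op14 P1: store L3 := 30 → I/M on L3; bus BusUpgr; mem=50
  op15 P0: load  L2 → M/I on L2; bus (none); mem=60
  op16 P1: store L3 := 60 → I/M on L3; bus (none); mem=50
  op17 P1: store L4 := 56 → I/M on L4; bus BusUpgr; mem=10
  op18 P1: load  L2 → S/S on L2; bus BusRd Flush; mem=44
  op19 P0: load  L1 → M/I on L1; bus (none); mem=80
  op20 P0: load  L1 → M/I on L1; bus (none); mem=80
  op21 P0: load  L2 → S/S on L2; bus (none); mem=44
  op22 P1: load  L0 → I/M on L0; bus (none); mem=40
  op23 P0: store L3 := 75 → M/I on L3; bus BusRdX Flush; mem=60

invalidations = 2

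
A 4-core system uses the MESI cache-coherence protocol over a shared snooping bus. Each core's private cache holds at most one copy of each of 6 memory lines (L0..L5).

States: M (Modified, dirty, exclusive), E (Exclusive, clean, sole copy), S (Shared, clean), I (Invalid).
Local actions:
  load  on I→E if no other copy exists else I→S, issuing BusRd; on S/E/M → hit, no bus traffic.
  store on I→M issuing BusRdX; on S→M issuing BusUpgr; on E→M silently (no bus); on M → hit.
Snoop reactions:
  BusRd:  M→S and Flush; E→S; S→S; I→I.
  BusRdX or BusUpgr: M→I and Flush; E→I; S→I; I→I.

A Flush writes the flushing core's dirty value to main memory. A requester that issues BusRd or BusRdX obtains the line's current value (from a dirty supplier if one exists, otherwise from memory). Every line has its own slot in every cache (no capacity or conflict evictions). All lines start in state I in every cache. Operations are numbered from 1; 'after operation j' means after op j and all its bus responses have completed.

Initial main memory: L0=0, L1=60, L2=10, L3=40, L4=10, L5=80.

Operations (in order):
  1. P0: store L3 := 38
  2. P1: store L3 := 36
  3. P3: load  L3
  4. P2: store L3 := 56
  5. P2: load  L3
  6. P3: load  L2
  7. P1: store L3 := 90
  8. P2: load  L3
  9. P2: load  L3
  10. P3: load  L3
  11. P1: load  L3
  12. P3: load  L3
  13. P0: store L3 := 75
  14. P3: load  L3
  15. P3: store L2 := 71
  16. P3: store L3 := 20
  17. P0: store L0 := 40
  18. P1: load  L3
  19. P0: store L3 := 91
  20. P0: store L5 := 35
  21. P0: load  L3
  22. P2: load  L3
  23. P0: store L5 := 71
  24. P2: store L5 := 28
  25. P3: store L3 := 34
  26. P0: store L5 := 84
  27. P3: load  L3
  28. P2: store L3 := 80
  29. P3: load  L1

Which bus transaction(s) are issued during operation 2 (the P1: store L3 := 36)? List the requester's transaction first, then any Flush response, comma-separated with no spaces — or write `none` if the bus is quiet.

1. P0: store L3 := 38  bus=[BusRdX]  L3: P0=M P1=I P2=I P3=I  mem[L3]=40
2. P1: store L3 := 36  bus=[BusRdX,Flush]  L3: P0=I P1=M P2=I P3=I  mem[L3]=38
3. P3: load  L3  bus=[BusRd,Flush]  L3: P0=I P1=S P2=I P3=S  mem[L3]=36
4. P2: store L3 := 56  bus=[BusRdX]  L3: P0=I P1=I P2=M P3=I  mem[L3]=36
5. P2: load  L3  bus=[-]  L3: P0=I P1=I P2=M P3=I  mem[L3]=36
6. P3: load  L2  bus=[BusRd]  L2: P0=I P1=I P2=I P3=E  mem[L2]=10
7. P1: store L3 := 90  bus=[BusRdX,Flush]  L3: P0=I P1=M P2=I P3=I  mem[L3]=56
8. P2: load  L3  bus=[BusRd,Flush]  L3: P0=I P1=S P2=S P3=I  mem[L3]=90
9. P2: load  L3  bus=[-]  L3: P0=I P1=S P2=S P3=I  mem[L3]=90
10. P3: load  L3  bus=[BusRd]  L3: P0=I P1=S P2=S P3=S  mem[L3]=90
11. P1: load  L3  bus=[-]  L3: P0=I P1=S P2=S P3=S  mem[L3]=90
12. P3: load  L3  bus=[-]  L3: P0=I P1=S P2=S P3=S  mem[L3]=90
13. P0: store L3 := 75  bus=[BusRdX]  L3: P0=M P1=I P2=I P3=I  mem[L3]=90
14. P3: load  L3  bus=[BusRd,Flush]  L3: P0=S P1=I P2=I P3=S  mem[L3]=75
15. P3: store L2 := 71  bus=[-]  L2: P0=I P1=I P2=I P3=M  mem[L2]=10
16. P3: store L3 := 20  bus=[BusUpgr]  L3: P0=I P1=I P2=I P3=M  mem[L3]=75
17. P0: store L0 := 40  bus=[BusRdX]  L0: P0=M P1=I P2=I P3=I  mem[L0]=0
18. P1: load  L3  bus=[BusRd,Flush]  L3: P0=I P1=S P2=I P3=S  mem[L3]=20
19. P0: store L3 := 91  bus=[BusRdX]  L3: P0=M P1=I P2=I P3=I  mem[L3]=20
20. P0: store L5 := 35  bus=[BusRdX]  L5: P0=M P1=I P2=I P3=I  mem[L5]=80
21. P0: load  L3  bus=[-]  L3: P0=M P1=I P2=I P3=I  mem[L3]=20
22. P2: load  L3  bus=[BusRd,Flush]  L3: P0=S P1=I P2=S P3=I  mem[L3]=91
23. P0: store L5 := 71  bus=[-]  L5: P0=M P1=I P2=I P3=I  mem[L5]=80
24. P2: store L5 := 28  bus=[BusRdX,Flush]  L5: P0=I P1=I P2=M P3=I  mem[L5]=71
25. P3: store L3 := 34  bus=[BusRdX]  L3: P0=I P1=I P2=I P3=M  mem[L3]=91
26. P0: store L5 := 84  bus=[BusRdX,Flush]  L5: P0=M P1=I P2=I P3=I  mem[L5]=28
27. P3: load  L3  bus=[-]  L3: P0=I P1=I P2=I P3=M  mem[L3]=91
28. P2: store L3 := 80  bus=[BusRdX,Flush]  L3: P0=I P1=I P2=M P3=I  mem[L3]=34
29. P3: load  L1  bus=[BusRd]  L1: P0=I P1=I P2=I P3=E  mem[L1]=60

bus = BusRdX,Flush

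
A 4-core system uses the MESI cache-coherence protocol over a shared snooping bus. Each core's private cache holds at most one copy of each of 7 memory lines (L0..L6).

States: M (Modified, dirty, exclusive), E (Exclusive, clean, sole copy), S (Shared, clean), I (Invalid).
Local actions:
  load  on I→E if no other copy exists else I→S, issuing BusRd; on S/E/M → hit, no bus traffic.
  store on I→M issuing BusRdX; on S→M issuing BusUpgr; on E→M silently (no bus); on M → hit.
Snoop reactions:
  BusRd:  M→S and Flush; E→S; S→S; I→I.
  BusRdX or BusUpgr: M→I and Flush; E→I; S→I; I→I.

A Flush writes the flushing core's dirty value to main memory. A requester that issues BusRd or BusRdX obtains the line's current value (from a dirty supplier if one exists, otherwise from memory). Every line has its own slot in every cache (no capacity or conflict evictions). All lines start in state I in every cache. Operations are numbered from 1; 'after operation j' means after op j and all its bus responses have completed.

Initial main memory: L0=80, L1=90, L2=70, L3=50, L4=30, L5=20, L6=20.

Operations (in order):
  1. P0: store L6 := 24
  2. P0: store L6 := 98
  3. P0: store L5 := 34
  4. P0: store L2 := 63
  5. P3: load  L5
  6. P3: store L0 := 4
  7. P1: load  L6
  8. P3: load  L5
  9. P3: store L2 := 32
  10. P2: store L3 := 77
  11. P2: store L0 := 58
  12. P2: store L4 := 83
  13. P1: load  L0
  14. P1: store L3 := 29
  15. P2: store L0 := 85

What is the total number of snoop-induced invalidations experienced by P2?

invalidations = 1

step 1: P0: store L6 := 24  ⟶  MIII  (L6)  txn=BusRdX  M[L6]=20
step 2: P0: store L6 := 98  ⟶  MIII  (L6)  txn=∅  M[L6]=20
step 3: P0: store L5 := 34  ⟶  MIII  (L5)  txn=BusRdX  M[L5]=20
step 4: P0: store L2 := 63  ⟶  MIII  (L2)  txn=BusRdX  M[L2]=70
step 5: P3: load  L5  ⟶  SIIS  (L5)  txn=BusRd+Flush  M[L5]=34
step 6: P3: store L0 := 4  ⟶  IIIM  (L0)  txn=BusRdX  M[L0]=80
step 7: P1: load  L6  ⟶  SSII  (L6)  txn=BusRd+Flush  M[L6]=98
step 8: P3: load  L5  ⟶  SIIS  (L5)  txn=∅  M[L5]=34
step 9: P3: store L2 := 32  ⟶  IIIM  (L2)  txn=BusRdX+Flush  M[L2]=63
step 10: P2: store L3 := 77  ⟶  IIMI  (L3)  txn=BusRdX  M[L3]=50
step 11: P2: store L0 := 58  ⟶  IIMI  (L0)  txn=BusRdX+Flush  M[L0]=4
step 12: P2: store L4 := 83  ⟶  IIMI  (L4)  txn=BusRdX  M[L4]=30
step 13: P1: load  L0  ⟶  ISSI  (L0)  txn=BusRd+Flush  M[L0]=58
step 14: P1: store L3 := 29  ⟶  IMII  (L3)  txn=BusRdX+Flush  M[L3]=77
step 15: P2: store L0 := 85  ⟶  IIMI  (L0)  txn=BusUpgr  M[L0]=58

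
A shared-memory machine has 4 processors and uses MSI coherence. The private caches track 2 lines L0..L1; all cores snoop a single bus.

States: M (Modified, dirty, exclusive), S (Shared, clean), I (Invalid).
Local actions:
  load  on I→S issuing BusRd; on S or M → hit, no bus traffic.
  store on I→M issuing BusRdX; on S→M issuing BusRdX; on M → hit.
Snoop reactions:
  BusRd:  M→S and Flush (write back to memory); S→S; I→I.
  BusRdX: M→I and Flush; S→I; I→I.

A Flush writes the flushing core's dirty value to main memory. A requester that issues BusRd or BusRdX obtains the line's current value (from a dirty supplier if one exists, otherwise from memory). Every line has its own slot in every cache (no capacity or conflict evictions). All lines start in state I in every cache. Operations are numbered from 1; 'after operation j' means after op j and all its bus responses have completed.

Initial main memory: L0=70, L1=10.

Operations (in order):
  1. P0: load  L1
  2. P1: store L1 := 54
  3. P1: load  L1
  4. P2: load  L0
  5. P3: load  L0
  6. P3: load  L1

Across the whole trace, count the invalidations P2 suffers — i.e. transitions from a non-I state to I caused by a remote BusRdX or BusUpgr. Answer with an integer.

invalidations = 0

step 1: P0: load  L1  ⟶  SIII  (L1)  txn=BusRd  M[L1]=10
step 2: P1: store L1 := 54  ⟶  IMII  (L1)  txn=BusRdX  M[L1]=10
step 3: P1: load  L1  ⟶  IMII  (L1)  txn=∅  M[L1]=10
step 4: P2: load  L0  ⟶  IISI  (L0)  txn=BusRd  M[L0]=70
step 5: P3: load  L0  ⟶  IISS  (L0)  txn=BusRd  M[L0]=70
step 6: P3: load  L1  ⟶  ISIS  (L1)  txn=BusRd+Flush  M[L1]=54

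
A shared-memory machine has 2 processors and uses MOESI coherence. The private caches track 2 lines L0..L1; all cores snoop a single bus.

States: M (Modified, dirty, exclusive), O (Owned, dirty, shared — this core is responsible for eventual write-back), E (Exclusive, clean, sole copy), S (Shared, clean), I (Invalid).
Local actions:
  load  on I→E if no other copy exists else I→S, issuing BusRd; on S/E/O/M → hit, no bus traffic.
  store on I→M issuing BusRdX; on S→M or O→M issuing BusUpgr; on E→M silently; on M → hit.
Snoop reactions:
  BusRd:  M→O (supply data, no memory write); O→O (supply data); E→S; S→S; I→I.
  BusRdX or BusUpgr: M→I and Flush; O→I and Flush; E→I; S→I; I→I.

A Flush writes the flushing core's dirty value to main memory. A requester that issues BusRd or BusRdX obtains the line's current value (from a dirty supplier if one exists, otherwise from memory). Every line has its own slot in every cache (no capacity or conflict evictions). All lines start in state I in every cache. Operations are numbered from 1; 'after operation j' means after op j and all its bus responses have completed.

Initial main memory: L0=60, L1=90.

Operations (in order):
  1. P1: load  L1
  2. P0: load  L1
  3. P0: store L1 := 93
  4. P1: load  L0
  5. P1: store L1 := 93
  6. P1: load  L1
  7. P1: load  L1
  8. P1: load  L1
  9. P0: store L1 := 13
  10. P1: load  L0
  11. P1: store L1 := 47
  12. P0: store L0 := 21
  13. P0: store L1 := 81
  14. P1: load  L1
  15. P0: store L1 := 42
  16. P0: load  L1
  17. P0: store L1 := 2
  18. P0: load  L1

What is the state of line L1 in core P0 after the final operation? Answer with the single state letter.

state = M

  op1 P1: load  L1 → I/E on L1; bus BusRd; mem=90
  op2 P0: load  L1 → S/S on L1; bus BusRd; mem=90
  op3 P0: store L1 := 93 → M/I on L1; bus BusUpgr; mem=90
  op4 P1: load  L0 → I/E on L0; bus BusRd; mem=60
  op5 P1: store L1 := 93 → I/M on L1; bus BusRdX Flush; mem=93
  op6 P1: load  L1 → I/M on L1; bus (none); mem=93
  op7 P1: load  L1 → I/M on L1; bus (none); mem=93
  op8 P1: load  L1 → I/M on L1; bus (none); mem=93
  op9 P0: store L1 := 13 → M/I on L1; bus BusRdX Flush; mem=93
  op10 P1: load  L0 → I/E on L0; bus (none); mem=60
  op11 P1: store L1 := 47 → I/M on L1; bus BusRdX Flush; mem=13
  op12 P0: store L0 := 21 → M/I on L0; bus BusRdX; mem=60
  op13 P0: store L1 := 81 → M/I on L1; bus BusRdX Flush; mem=47
  op14 P1: load  L1 → O/S on L1; bus BusRd; mem=47
  op15 P0: store L1 := 42 → M/I on L1; bus BusUpgr; mem=47
  op16 P0: load  L1 → M/I on L1; bus (none); mem=47
  op17 P0: store L1 := 2 → M/I on L1; bus (none); mem=47
  op18 P0: load  L1 → M/I on L1; bus (none); mem=47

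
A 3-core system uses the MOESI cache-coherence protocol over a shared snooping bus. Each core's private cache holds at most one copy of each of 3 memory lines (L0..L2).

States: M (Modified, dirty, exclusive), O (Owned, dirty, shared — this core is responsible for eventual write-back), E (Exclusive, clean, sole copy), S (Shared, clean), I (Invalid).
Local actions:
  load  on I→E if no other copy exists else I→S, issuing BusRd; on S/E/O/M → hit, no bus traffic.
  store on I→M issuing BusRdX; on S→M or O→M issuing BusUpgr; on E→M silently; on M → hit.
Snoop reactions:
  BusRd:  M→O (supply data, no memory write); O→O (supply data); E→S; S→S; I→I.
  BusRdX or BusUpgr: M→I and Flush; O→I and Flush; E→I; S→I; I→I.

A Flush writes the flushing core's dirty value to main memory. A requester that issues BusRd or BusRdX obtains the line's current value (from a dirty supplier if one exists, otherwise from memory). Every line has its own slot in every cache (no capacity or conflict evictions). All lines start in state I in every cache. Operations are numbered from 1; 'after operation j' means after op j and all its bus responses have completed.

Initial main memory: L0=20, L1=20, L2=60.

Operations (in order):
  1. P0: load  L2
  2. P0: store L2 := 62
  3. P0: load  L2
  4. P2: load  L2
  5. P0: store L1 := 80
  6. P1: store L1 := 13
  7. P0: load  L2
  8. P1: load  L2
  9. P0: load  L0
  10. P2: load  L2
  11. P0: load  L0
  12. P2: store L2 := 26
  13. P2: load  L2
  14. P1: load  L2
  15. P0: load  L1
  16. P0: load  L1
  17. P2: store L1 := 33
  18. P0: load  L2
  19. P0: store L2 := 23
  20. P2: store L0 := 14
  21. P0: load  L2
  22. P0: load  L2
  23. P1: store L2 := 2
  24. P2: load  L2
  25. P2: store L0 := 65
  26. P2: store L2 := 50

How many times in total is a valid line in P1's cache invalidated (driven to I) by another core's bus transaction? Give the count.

invalidations = 4

  op1 P0: load  L2 → E/I/I on L2; bus BusRd; mem=60
  op2 P0: store L2 := 62 → M/I/I on L2; bus (none); mem=60
  op3 P0: load  L2 → M/I/I on L2; bus (none); mem=60
  op4 P2: load  L2 → O/I/S on L2; bus BusRd; mem=60
  op5 P0: store L1 := 80 → M/I/I on L1; bus BusRdX; mem=20
  op6 P1: store L1 := 13 → I/M/I on L1; bus BusRdX Flush; mem=80
  op7 P0: load  L2 → O/I/S on L2; bus (none); mem=60
  op8 P1: load  L2 → O/S/S on L2; bus BusRd; mem=60
  op9 P0: load  L0 → E/I/I on L0; bus BusRd; mem=20
  op10 P2: load  L2 → O/S/S on L2; bus (none); mem=60
  op11 P0: load  L0 → E/I/I on L0; bus (none); mem=20
  op12 P2: store L2 := 26 → I/I/M on L2; bus BusUpgr Flush; mem=62
  op13 P2: load  L2 → I/I/M on L2; bus (none); mem=62
  op14 P1: load  L2 → I/S/O on L2; bus BusRd; mem=62
  op15 P0: load  L1 → S/O/I on L1; bus BusRd; mem=80
  op16 P0: load  L1 → S/O/I on L1; bus (none); mem=80
  op17 P2: store L1 := 33 → I/I/M on L1; bus BusRdX Flush; mem=13
  op18 P0: load  L2 → S/S/O on L2; bus BusRd; mem=62
  op19 P0: store L2 := 23 → M/I/I on L2; bus BusUpgr Flush; mem=26
  op20 P2: store L0 := 14 → I/I/M on L0; bus BusRdX; mem=20
  op21 P0: load  L2 → M/I/I on L2; bus (none); mem=26
  op22 P0: load  L2 → M/I/I on L2; bus (none); mem=26
  op23 P1: store L2 := 2 → I/M/I on L2; bus BusRdX Flush; mem=23
  op24 P2: load  L2 → I/O/S on L2; bus BusRd; mem=23
  op25 P2: store L0 := 65 → I/I/M on L0; bus (none); mem=20
  op26 P2: store L2 := 50 → I/I/M on L2; bus BusUpgr Flush; mem=2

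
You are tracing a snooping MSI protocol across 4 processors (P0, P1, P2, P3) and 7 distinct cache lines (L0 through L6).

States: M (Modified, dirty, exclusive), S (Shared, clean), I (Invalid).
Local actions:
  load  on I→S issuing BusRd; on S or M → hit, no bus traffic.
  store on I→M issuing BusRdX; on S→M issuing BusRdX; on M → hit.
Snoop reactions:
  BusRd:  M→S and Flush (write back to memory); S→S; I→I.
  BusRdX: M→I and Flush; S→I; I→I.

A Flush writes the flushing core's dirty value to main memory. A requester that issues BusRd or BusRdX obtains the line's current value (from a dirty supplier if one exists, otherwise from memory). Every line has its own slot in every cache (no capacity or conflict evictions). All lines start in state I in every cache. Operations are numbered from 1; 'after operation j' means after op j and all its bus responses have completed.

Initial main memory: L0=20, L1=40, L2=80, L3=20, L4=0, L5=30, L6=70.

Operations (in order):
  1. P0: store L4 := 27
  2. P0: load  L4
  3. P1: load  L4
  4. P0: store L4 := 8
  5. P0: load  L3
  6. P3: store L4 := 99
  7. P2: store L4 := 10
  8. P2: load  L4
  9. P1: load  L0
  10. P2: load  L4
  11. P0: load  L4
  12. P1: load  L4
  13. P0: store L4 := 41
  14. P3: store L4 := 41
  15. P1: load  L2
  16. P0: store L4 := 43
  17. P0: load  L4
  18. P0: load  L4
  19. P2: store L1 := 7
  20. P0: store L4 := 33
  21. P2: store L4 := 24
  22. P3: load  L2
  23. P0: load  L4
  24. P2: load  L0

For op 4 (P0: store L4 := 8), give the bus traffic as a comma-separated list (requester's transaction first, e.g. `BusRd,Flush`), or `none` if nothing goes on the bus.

step 1: P0: store L4 := 27  ⟶  MIII  (L4)  txn=BusRdX  M[L4]=0
step 2: P0: load  L4  ⟶  MIII  (L4)  txn=∅  M[L4]=0
step 3: P1: load  L4  ⟶  SSII  (L4)  txn=BusRd+Flush  M[L4]=27
step 4: P0: store L4 := 8  ⟶  MIII  (L4)  txn=BusRdX  M[L4]=27
step 5: P0: load  L3  ⟶  SIII  (L3)  txn=BusRd  M[L3]=20
step 6: P3: store L4 := 99  ⟶  IIIM  (L4)  txn=BusRdX+Flush  M[L4]=8
step 7: P2: store L4 := 10  ⟶  IIMI  (L4)  txn=BusRdX+Flush  M[L4]=99
step 8: P2: load  L4  ⟶  IIMI  (L4)  txn=∅  M[L4]=99
step 9: P1: load  L0  ⟶  ISII  (L0)  txn=BusRd  M[L0]=20
step 10: P2: load  L4  ⟶  IIMI  (L4)  txn=∅  M[L4]=99
step 11: P0: load  L4  ⟶  SISI  (L4)  txn=BusRd+Flush  M[L4]=10
step 12: P1: load  L4  ⟶  SSSI  (L4)  txn=BusRd  M[L4]=10
step 13: P0: store L4 := 41  ⟶  MIII  (L4)  txn=BusRdX  M[L4]=10
step 14: P3: store L4 := 41  ⟶  IIIM  (L4)  txn=BusRdX+Flush  M[L4]=41
step 15: P1: load  L2  ⟶  ISII  (L2)  txn=BusRd  M[L2]=80
step 16: P0: store L4 := 43  ⟶  MIII  (L4)  txn=BusRdX+Flush  M[L4]=41
step 17: P0: load  L4  ⟶  MIII  (L4)  txn=∅  M[L4]=41
step 18: P0: load  L4  ⟶  MIII  (L4)  txn=∅  M[L4]=41
step 19: P2: store L1 := 7  ⟶  IIMI  (L1)  txn=BusRdX  M[L1]=40
step 20: P0: store L4 := 33  ⟶  MIII  (L4)  txn=∅  M[L4]=41
step 21: P2: store L4 := 24  ⟶  IIMI  (L4)  txn=BusRdX+Flush  M[L4]=33
step 22: P3: load  L2  ⟶  ISIS  (L2)  txn=BusRd  M[L2]=80
step 23: P0: load  L4  ⟶  SISI  (L4)  txn=BusRd+Flush  M[L4]=24
step 24: P2: load  L0  ⟶  ISSI  (L0)  txn=BusRd  M[L0]=20

bus = BusRdX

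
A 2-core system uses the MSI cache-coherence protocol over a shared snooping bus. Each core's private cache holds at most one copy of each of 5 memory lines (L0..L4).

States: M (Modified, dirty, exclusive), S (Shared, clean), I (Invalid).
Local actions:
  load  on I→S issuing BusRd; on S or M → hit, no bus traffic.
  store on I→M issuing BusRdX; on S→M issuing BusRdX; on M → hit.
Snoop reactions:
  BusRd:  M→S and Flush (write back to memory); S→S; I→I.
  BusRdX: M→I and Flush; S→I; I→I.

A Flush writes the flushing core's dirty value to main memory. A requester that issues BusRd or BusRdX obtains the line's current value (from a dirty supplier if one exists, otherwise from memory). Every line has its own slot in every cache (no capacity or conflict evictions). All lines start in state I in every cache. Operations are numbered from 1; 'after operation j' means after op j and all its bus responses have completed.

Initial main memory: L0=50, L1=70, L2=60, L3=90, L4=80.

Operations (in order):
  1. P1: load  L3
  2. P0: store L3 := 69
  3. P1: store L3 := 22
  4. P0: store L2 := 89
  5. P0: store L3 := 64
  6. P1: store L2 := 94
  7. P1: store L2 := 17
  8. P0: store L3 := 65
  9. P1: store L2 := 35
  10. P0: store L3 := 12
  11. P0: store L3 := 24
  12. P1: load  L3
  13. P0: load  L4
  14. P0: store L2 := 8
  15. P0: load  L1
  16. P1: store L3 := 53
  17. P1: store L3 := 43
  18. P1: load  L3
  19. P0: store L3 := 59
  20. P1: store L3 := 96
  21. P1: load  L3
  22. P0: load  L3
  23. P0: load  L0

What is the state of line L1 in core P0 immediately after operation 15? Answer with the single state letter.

  op1 P1: load  L3 → I/S on L3; bus BusRd; mem=90
  op2 P0: store L3 := 69 → M/I on L3; bus BusRdX; mem=90
  op3 P1: store L3 := 22 → I/M on L3; bus BusRdX Flush; mem=69
  op4 P0: store L2 := 89 → M/I on L2; bus BusRdX; mem=60
  op5 P0: store L3 := 64 → M/I on L3; bus BusRdX Flush; mem=22
  op6 P1: store L2 := 94 → I/M on L2; bus BusRdX Flush; mem=89
  op7 P1: store L2 := 17 → I/M on L2; bus (none); mem=89
  op8 P0: store L3 := 65 → M/I on L3; bus (none); mem=22
  op9 P1: store L2 := 35 → I/M on L2; bus (none); mem=89
  op10 P0: store L3 := 12 → M/I on L3; bus (none); mem=22
  op11 P0: store L3 := 24 → M/I on L3; bus (none); mem=22
  op12 P1: load  L3 → S/S on L3; bus BusRd Flush; mem=24
  op13 P0: load  L4 → S/I on L4; bus BusRd; mem=80
  op14 P0: store L2 := 8 → M/I on L2; bus BusRdX Flush; mem=35
  op15 P0: load  L1 → S/I on L1; bus BusRd; mem=70
  op16 P1: store L3 := 53 → I/M on L3; bus BusRdX; mem=24
  op17 P1: store L3 := 43 → I/M on L3; bus (none); mem=24
  op18 P1: load  L3 → I/M on L3; bus (none); mem=24
  op19 P0: store L3 := 59 → M/I on L3; bus BusRdX Flush; mem=43
  op20 P1: store L3 := 96 → I/M on L3; bus BusRdX Flush; mem=59
  op21 P1: load  L3 → I/M on L3; bus (none); mem=59
  op22 P0: load  L3 → S/S on L3; bus BusRd Flush; mem=96
  op23 P0: load  L0 → S/I on L0; bus BusRd; mem=50

state = S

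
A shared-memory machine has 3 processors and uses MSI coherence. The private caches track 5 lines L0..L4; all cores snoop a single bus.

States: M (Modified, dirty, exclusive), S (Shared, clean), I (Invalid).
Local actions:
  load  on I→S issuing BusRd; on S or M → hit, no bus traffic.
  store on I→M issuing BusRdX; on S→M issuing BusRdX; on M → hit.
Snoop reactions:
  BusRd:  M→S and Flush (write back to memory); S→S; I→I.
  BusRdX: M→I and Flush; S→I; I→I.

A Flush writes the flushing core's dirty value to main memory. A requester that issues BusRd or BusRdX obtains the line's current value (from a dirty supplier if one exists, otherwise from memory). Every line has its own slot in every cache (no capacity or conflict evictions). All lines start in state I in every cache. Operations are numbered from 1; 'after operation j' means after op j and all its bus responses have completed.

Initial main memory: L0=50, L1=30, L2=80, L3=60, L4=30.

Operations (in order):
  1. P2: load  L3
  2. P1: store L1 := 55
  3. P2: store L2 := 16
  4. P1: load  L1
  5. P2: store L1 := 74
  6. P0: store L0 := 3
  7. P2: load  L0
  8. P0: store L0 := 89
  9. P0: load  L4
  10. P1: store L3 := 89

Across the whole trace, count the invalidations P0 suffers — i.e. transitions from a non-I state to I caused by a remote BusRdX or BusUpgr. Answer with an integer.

  op1 P2: load  L3 → I/I/S on L3; bus BusRd; mem=60
  op2 P1: store L1 := 55 → I/M/I on L1; bus BusRdX; mem=30
  op3 P2: store L2 := 16 → I/I/M on L2; bus BusRdX; mem=80
  op4 P1: load  L1 → I/M/I on L1; bus (none); mem=30
  op5 P2: store L1 := 74 → I/I/M on L1; bus BusRdX Flush; mem=55
  op6 P0: store L0 := 3 → M/I/I on L0; bus BusRdX; mem=50
  op7 P2: load  L0 → S/I/S on L0; bus BusRd Flush; mem=3
  op8 P0: store L0 := 89 → M/I/I on L0; bus BusRdX; mem=3
  op9 P0: load  L4 → S/I/I on L4; bus BusRd; mem=30
  op10 P1: store L3 := 89 → I/M/I on L3; bus BusRdX; mem=60

invalidations = 0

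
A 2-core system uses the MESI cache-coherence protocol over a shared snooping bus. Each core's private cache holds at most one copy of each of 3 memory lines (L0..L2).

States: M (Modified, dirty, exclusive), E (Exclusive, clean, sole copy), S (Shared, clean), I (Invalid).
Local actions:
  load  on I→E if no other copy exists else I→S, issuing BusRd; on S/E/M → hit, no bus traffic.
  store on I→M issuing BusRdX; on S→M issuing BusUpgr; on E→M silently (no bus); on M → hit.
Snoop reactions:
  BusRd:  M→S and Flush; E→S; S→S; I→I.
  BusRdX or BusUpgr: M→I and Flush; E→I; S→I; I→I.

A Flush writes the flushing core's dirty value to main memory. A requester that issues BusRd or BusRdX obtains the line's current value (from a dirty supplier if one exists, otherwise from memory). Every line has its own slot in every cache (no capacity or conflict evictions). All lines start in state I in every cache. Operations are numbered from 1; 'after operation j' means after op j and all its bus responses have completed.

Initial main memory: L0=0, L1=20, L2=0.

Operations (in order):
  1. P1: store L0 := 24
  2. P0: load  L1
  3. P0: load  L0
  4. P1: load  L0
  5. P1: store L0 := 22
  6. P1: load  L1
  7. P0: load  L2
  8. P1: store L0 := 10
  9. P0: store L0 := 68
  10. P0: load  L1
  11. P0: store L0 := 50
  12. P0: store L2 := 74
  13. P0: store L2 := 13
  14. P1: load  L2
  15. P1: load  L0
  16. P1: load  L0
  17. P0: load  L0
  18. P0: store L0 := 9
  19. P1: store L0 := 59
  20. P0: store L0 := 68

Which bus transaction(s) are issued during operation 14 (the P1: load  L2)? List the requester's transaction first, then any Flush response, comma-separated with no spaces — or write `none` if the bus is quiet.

  op1 P1: store L0 := 24 → I/M on L0; bus BusRdX; mem=0
  op2 P0: load  L1 → E/I on L1; bus BusRd; mem=20
  op3 P0: load  L0 → S/S on L0; bus BusRd Flush; mem=24
  op4 P1: load  L0 → S/S on L0; bus (none); mem=24
  op5 P1: store L0 := 22 → I/M on L0; bus BusUpgr; mem=24
  op6 P1: load  L1 → S/S on L1; bus BusRd; mem=20
  op7 P0: load  L2 → E/I on L2; bus BusRd; mem=0
  op8 P1: store L0 := 10 → I/M on L0; bus (none); mem=24
  op9 P0: store L0 := 68 → M/I on L0; bus BusRdX Flush; mem=10
  op10 P0: load  L1 → S/S on L1; bus (none); mem=20
  op11 P0: store L0 := 50 → M/I on L0; bus (none); mem=10
  op12 P0: store L2 := 74 → M/I on L2; bus (none); mem=0
  op13 P0: store L2 := 13 → M/I on L2; bus (none); mem=0
  op14 P1: load  L2 → S/S on L2; bus BusRd Flush; mem=13
  op15 P1: load  L0 → S/S on L0; bus BusRd Flush; mem=50
  op16 P1: load  L0 → S/S on L0; bus (none); mem=50
  op17 P0: load  L0 → S/S on L0; bus (none); mem=50
  op18 P0: store L0 := 9 → M/I on L0; bus BusUpgr; mem=50
  op19 P1: store L0 := 59 → I/M on L0; bus BusRdX Flush; mem=9
  op20 P0: store L0 := 68 → M/I on L0; bus BusRdX Flush; mem=59

bus = BusRd,Flush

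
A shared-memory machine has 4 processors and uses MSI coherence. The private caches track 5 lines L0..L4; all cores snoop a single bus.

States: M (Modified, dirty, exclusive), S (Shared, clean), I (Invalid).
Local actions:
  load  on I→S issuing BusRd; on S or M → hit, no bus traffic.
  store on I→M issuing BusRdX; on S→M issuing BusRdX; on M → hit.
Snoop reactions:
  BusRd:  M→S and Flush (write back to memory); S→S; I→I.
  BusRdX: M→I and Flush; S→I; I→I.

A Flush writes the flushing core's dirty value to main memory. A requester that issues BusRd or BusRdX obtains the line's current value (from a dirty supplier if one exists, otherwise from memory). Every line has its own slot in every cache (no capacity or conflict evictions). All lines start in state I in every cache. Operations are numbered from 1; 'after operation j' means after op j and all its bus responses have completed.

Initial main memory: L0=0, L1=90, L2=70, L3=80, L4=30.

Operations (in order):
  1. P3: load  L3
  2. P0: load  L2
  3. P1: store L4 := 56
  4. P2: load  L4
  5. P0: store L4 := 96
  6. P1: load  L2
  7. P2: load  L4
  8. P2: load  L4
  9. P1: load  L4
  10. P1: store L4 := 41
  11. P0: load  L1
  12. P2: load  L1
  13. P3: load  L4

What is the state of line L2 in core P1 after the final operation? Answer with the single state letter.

step 1: P3: load  L3  ⟶  IIIS  (L3)  txn=BusRd  M[L3]=80
step 2: P0: load  L2  ⟶  SIII  (L2)  txn=BusRd  M[L2]=70
step 3: P1: store L4 := 56  ⟶  IMII  (L4)  txn=BusRdX  M[L4]=30
step 4: P2: load  L4  ⟶  ISSI  (L4)  txn=BusRd+Flush  M[L4]=56
step 5: P0: store L4 := 96  ⟶  MIII  (L4)  txn=BusRdX  M[L4]=56
step 6: P1: load  L2  ⟶  SSII  (L2)  txn=BusRd  M[L2]=70
step 7: P2: load  L4  ⟶  SISI  (L4)  txn=BusRd+Flush  M[L4]=96
step 8: P2: load  L4  ⟶  SISI  (L4)  txn=∅  M[L4]=96
step 9: P1: load  L4  ⟶  SSSI  (L4)  txn=BusRd  M[L4]=96
step 10: P1: store L4 := 41  ⟶  IMII  (L4)  txn=BusRdX  M[L4]=96
step 11: P0: load  L1  ⟶  SIII  (L1)  txn=BusRd  M[L1]=90
step 12: P2: load  L1  ⟶  SISI  (L1)  txn=BusRd  M[L1]=90
step 13: P3: load  L4  ⟶  ISIS  (L4)  txn=BusRd+Flush  M[L4]=41

state = S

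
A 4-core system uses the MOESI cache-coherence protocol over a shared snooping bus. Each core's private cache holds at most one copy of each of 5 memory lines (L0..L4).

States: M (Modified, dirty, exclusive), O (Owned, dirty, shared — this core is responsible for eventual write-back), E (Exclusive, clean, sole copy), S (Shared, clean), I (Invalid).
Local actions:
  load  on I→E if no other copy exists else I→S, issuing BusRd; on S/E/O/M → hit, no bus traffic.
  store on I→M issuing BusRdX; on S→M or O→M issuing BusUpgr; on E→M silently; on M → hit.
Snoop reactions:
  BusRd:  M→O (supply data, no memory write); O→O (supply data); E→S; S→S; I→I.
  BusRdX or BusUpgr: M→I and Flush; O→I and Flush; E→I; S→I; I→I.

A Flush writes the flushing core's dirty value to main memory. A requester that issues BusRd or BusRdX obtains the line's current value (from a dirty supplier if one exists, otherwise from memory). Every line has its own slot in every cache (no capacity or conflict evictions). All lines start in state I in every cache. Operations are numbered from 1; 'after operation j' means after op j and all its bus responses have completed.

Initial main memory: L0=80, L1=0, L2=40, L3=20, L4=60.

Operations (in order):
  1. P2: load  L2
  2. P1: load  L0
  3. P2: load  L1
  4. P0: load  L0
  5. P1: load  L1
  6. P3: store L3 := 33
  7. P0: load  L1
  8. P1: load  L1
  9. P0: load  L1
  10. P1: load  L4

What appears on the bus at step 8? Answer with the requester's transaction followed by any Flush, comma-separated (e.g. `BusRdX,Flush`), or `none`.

1. P2: load  L2  bus=[BusRd]  L2: P0=I P1=I P2=E P3=I  mem[L2]=40
2. P1: load  L0  bus=[BusRd]  L0: P0=I P1=E P2=I P3=I  mem[L0]=80
3. P2: load  L1  bus=[BusRd]  L1: P0=I P1=I P2=E P3=I  mem[L1]=0
4. P0: load  L0  bus=[BusRd]  L0: P0=S P1=S P2=I P3=I  mem[L0]=80
5. P1: load  L1  bus=[BusRd]  L1: P0=I P1=S P2=S P3=I  mem[L1]=0
6. P3: store L3 := 33  bus=[BusRdX]  L3: P0=I P1=I P2=I P3=M  mem[L3]=20
7. P0: load  L1  bus=[BusRd]  L1: P0=S P1=S P2=S P3=I  mem[L1]=0
8. P1: load  L1  bus=[-]  L1: P0=S P1=S P2=S P3=I  mem[L1]=0
9. P0: load  L1  bus=[-]  L1: P0=S P1=S P2=S P3=I  mem[L1]=0
10. P1: load  L4  bus=[BusRd]  L4: P0=I P1=E P2=I P3=I  mem[L4]=60

bus = none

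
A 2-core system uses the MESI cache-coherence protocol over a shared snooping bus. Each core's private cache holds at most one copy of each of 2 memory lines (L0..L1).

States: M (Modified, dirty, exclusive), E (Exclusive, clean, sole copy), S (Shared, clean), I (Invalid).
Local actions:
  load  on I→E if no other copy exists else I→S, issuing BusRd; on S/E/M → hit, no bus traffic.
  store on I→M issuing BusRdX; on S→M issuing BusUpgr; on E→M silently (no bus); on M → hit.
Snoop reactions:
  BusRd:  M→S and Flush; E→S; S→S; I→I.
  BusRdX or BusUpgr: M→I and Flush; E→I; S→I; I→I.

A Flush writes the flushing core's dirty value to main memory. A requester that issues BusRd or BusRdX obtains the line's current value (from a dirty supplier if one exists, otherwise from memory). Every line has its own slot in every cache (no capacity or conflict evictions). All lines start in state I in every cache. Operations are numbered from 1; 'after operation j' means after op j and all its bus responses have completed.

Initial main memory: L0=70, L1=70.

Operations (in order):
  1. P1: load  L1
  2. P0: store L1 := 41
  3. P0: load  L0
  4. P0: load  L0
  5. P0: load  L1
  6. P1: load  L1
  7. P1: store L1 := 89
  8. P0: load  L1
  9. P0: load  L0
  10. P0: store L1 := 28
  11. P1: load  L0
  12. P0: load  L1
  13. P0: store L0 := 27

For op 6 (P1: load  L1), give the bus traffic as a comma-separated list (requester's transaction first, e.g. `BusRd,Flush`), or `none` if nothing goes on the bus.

bus = BusRd,Flush

  op1 P1: load  L1 → I/E on L1; bus BusRd; mem=70
  op2 P0: store L1 := 41 → M/I on L1; bus BusRdX; mem=70
  op3 P0: load  L0 → E/I on L0; bus BusRd; mem=70
  op4 P0: load  L0 → E/I on L0; bus (none); mem=70
  op5 P0: load  L1 → M/I on L1; bus (none); mem=70
  op6 P1: load  L1 → S/S on L1; bus BusRd Flush; mem=41
  op7 P1: store L1 := 89 → I/M on L1; bus BusUpgr; mem=41
  op8 P0: load  L1 → S/S on L1; bus BusRd Flush; mem=89
  op9 P0: load  L0 → E/I on L0; bus (none); mem=70
  op10 P0: store L1 := 28 → M/I on L1; bus BusUpgr; mem=89
  op11 P1: load  L0 → S/S on L0; bus BusRd; mem=70
  op12 P0: load  L1 → M/I on L1; bus (none); mem=89
  op13 P0: store L0 := 27 → M/I on L0; bus BusUpgr; mem=70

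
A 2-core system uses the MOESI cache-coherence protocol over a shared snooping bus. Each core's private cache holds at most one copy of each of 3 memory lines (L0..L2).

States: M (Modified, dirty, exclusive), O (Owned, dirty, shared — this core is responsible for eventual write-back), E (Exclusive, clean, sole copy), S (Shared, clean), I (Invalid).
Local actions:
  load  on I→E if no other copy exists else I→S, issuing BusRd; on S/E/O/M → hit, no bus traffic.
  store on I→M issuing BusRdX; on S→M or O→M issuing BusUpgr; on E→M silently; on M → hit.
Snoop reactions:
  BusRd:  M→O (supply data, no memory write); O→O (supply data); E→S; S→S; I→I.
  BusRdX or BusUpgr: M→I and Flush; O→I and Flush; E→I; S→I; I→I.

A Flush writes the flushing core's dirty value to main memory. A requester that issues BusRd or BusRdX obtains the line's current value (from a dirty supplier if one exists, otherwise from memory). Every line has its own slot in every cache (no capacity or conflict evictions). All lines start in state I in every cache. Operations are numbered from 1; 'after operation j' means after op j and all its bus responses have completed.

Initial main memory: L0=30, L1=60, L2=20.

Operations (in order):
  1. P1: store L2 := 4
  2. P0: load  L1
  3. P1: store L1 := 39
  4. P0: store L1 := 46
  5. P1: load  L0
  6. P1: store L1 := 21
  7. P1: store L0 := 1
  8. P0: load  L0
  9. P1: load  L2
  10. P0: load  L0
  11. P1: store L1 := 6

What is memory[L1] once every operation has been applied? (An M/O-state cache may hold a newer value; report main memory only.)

memory[L1] = 46

[1] P1: store L2 := 4 | P0:I, P1:M(4) | bus: BusRdX
[2] P0: load  L1 | P0:E(60), P1:I | bus: BusRd
[3] P1: store L1 := 39 | P0:I, P1:M(39) | bus: BusRdX
[4] P0: store L1 := 46 | P0:M(46), P1:I | bus: BusRdX,Flush
[5] P1: load  L0 | P0:I, P1:E(30) | bus: BusRd
[6] P1: store L1 := 21 | P0:I, P1:M(21) | bus: BusRdX,Flush
[7] P1: store L0 := 1 | P0:I, P1:M(1) | bus: none
[8] P0: load  L0 | P0:S(1), P1:O(1) | bus: BusRd
[9] P1: load  L2 | P0:I, P1:M(4) | bus: none
[10] P0: load  L0 | P0:S(1), P1:O(1) | bus: none
[11] P1: store L1 := 6 | P0:I, P1:M(6) | bus: none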